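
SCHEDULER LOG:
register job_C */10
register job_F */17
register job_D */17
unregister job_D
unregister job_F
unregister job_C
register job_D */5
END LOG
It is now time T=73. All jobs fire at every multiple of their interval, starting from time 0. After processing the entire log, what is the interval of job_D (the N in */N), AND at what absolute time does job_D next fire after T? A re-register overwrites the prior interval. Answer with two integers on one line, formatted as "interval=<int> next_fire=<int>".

Answer: interval=5 next_fire=75

Derivation:
Op 1: register job_C */10 -> active={job_C:*/10}
Op 2: register job_F */17 -> active={job_C:*/10, job_F:*/17}
Op 3: register job_D */17 -> active={job_C:*/10, job_D:*/17, job_F:*/17}
Op 4: unregister job_D -> active={job_C:*/10, job_F:*/17}
Op 5: unregister job_F -> active={job_C:*/10}
Op 6: unregister job_C -> active={}
Op 7: register job_D */5 -> active={job_D:*/5}
Final interval of job_D = 5
Next fire of job_D after T=73: (73//5+1)*5 = 75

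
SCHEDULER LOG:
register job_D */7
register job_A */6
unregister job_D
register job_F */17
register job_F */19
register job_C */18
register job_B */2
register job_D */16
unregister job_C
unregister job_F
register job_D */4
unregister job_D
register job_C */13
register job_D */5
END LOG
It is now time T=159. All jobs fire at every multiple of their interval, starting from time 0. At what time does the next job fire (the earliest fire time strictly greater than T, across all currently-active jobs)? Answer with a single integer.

Op 1: register job_D */7 -> active={job_D:*/7}
Op 2: register job_A */6 -> active={job_A:*/6, job_D:*/7}
Op 3: unregister job_D -> active={job_A:*/6}
Op 4: register job_F */17 -> active={job_A:*/6, job_F:*/17}
Op 5: register job_F */19 -> active={job_A:*/6, job_F:*/19}
Op 6: register job_C */18 -> active={job_A:*/6, job_C:*/18, job_F:*/19}
Op 7: register job_B */2 -> active={job_A:*/6, job_B:*/2, job_C:*/18, job_F:*/19}
Op 8: register job_D */16 -> active={job_A:*/6, job_B:*/2, job_C:*/18, job_D:*/16, job_F:*/19}
Op 9: unregister job_C -> active={job_A:*/6, job_B:*/2, job_D:*/16, job_F:*/19}
Op 10: unregister job_F -> active={job_A:*/6, job_B:*/2, job_D:*/16}
Op 11: register job_D */4 -> active={job_A:*/6, job_B:*/2, job_D:*/4}
Op 12: unregister job_D -> active={job_A:*/6, job_B:*/2}
Op 13: register job_C */13 -> active={job_A:*/6, job_B:*/2, job_C:*/13}
Op 14: register job_D */5 -> active={job_A:*/6, job_B:*/2, job_C:*/13, job_D:*/5}
  job_A: interval 6, next fire after T=159 is 162
  job_B: interval 2, next fire after T=159 is 160
  job_C: interval 13, next fire after T=159 is 169
  job_D: interval 5, next fire after T=159 is 160
Earliest fire time = 160 (job job_B)

Answer: 160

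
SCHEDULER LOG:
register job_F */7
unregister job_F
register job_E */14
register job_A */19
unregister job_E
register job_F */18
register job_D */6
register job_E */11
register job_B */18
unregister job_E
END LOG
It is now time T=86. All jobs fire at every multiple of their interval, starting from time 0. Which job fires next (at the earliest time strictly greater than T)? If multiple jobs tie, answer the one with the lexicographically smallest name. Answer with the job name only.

Answer: job_B

Derivation:
Op 1: register job_F */7 -> active={job_F:*/7}
Op 2: unregister job_F -> active={}
Op 3: register job_E */14 -> active={job_E:*/14}
Op 4: register job_A */19 -> active={job_A:*/19, job_E:*/14}
Op 5: unregister job_E -> active={job_A:*/19}
Op 6: register job_F */18 -> active={job_A:*/19, job_F:*/18}
Op 7: register job_D */6 -> active={job_A:*/19, job_D:*/6, job_F:*/18}
Op 8: register job_E */11 -> active={job_A:*/19, job_D:*/6, job_E:*/11, job_F:*/18}
Op 9: register job_B */18 -> active={job_A:*/19, job_B:*/18, job_D:*/6, job_E:*/11, job_F:*/18}
Op 10: unregister job_E -> active={job_A:*/19, job_B:*/18, job_D:*/6, job_F:*/18}
  job_A: interval 19, next fire after T=86 is 95
  job_B: interval 18, next fire after T=86 is 90
  job_D: interval 6, next fire after T=86 is 90
  job_F: interval 18, next fire after T=86 is 90
Earliest = 90, winner (lex tiebreak) = job_B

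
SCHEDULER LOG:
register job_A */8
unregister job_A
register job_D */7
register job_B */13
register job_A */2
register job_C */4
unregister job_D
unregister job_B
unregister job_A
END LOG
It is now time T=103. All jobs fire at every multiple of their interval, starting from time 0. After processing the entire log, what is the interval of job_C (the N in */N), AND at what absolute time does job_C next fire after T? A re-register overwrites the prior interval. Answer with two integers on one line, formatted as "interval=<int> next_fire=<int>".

Op 1: register job_A */8 -> active={job_A:*/8}
Op 2: unregister job_A -> active={}
Op 3: register job_D */7 -> active={job_D:*/7}
Op 4: register job_B */13 -> active={job_B:*/13, job_D:*/7}
Op 5: register job_A */2 -> active={job_A:*/2, job_B:*/13, job_D:*/7}
Op 6: register job_C */4 -> active={job_A:*/2, job_B:*/13, job_C:*/4, job_D:*/7}
Op 7: unregister job_D -> active={job_A:*/2, job_B:*/13, job_C:*/4}
Op 8: unregister job_B -> active={job_A:*/2, job_C:*/4}
Op 9: unregister job_A -> active={job_C:*/4}
Final interval of job_C = 4
Next fire of job_C after T=103: (103//4+1)*4 = 104

Answer: interval=4 next_fire=104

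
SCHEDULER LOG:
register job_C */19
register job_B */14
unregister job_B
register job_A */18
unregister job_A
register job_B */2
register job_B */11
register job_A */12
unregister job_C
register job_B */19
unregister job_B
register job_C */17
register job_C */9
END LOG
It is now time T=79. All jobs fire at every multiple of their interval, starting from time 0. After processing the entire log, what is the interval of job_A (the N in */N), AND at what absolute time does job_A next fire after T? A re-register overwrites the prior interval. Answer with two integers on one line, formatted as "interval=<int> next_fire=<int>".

Op 1: register job_C */19 -> active={job_C:*/19}
Op 2: register job_B */14 -> active={job_B:*/14, job_C:*/19}
Op 3: unregister job_B -> active={job_C:*/19}
Op 4: register job_A */18 -> active={job_A:*/18, job_C:*/19}
Op 5: unregister job_A -> active={job_C:*/19}
Op 6: register job_B */2 -> active={job_B:*/2, job_C:*/19}
Op 7: register job_B */11 -> active={job_B:*/11, job_C:*/19}
Op 8: register job_A */12 -> active={job_A:*/12, job_B:*/11, job_C:*/19}
Op 9: unregister job_C -> active={job_A:*/12, job_B:*/11}
Op 10: register job_B */19 -> active={job_A:*/12, job_B:*/19}
Op 11: unregister job_B -> active={job_A:*/12}
Op 12: register job_C */17 -> active={job_A:*/12, job_C:*/17}
Op 13: register job_C */9 -> active={job_A:*/12, job_C:*/9}
Final interval of job_A = 12
Next fire of job_A after T=79: (79//12+1)*12 = 84

Answer: interval=12 next_fire=84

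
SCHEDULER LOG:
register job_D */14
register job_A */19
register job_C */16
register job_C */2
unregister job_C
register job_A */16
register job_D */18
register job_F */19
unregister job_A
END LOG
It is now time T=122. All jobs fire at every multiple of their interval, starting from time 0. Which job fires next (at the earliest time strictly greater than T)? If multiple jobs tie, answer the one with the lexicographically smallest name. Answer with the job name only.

Op 1: register job_D */14 -> active={job_D:*/14}
Op 2: register job_A */19 -> active={job_A:*/19, job_D:*/14}
Op 3: register job_C */16 -> active={job_A:*/19, job_C:*/16, job_D:*/14}
Op 4: register job_C */2 -> active={job_A:*/19, job_C:*/2, job_D:*/14}
Op 5: unregister job_C -> active={job_A:*/19, job_D:*/14}
Op 6: register job_A */16 -> active={job_A:*/16, job_D:*/14}
Op 7: register job_D */18 -> active={job_A:*/16, job_D:*/18}
Op 8: register job_F */19 -> active={job_A:*/16, job_D:*/18, job_F:*/19}
Op 9: unregister job_A -> active={job_D:*/18, job_F:*/19}
  job_D: interval 18, next fire after T=122 is 126
  job_F: interval 19, next fire after T=122 is 133
Earliest = 126, winner (lex tiebreak) = job_D

Answer: job_D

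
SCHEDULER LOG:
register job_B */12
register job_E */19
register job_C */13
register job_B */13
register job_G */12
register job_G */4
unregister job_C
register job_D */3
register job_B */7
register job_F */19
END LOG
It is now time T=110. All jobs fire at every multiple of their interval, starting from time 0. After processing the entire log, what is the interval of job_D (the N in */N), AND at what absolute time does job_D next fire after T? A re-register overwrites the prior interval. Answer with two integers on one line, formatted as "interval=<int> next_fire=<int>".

Op 1: register job_B */12 -> active={job_B:*/12}
Op 2: register job_E */19 -> active={job_B:*/12, job_E:*/19}
Op 3: register job_C */13 -> active={job_B:*/12, job_C:*/13, job_E:*/19}
Op 4: register job_B */13 -> active={job_B:*/13, job_C:*/13, job_E:*/19}
Op 5: register job_G */12 -> active={job_B:*/13, job_C:*/13, job_E:*/19, job_G:*/12}
Op 6: register job_G */4 -> active={job_B:*/13, job_C:*/13, job_E:*/19, job_G:*/4}
Op 7: unregister job_C -> active={job_B:*/13, job_E:*/19, job_G:*/4}
Op 8: register job_D */3 -> active={job_B:*/13, job_D:*/3, job_E:*/19, job_G:*/4}
Op 9: register job_B */7 -> active={job_B:*/7, job_D:*/3, job_E:*/19, job_G:*/4}
Op 10: register job_F */19 -> active={job_B:*/7, job_D:*/3, job_E:*/19, job_F:*/19, job_G:*/4}
Final interval of job_D = 3
Next fire of job_D after T=110: (110//3+1)*3 = 111

Answer: interval=3 next_fire=111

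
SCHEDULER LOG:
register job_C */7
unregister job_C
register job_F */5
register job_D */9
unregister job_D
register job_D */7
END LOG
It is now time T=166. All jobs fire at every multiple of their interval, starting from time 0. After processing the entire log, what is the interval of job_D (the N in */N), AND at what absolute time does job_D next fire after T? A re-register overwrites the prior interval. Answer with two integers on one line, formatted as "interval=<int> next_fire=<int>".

Answer: interval=7 next_fire=168

Derivation:
Op 1: register job_C */7 -> active={job_C:*/7}
Op 2: unregister job_C -> active={}
Op 3: register job_F */5 -> active={job_F:*/5}
Op 4: register job_D */9 -> active={job_D:*/9, job_F:*/5}
Op 5: unregister job_D -> active={job_F:*/5}
Op 6: register job_D */7 -> active={job_D:*/7, job_F:*/5}
Final interval of job_D = 7
Next fire of job_D after T=166: (166//7+1)*7 = 168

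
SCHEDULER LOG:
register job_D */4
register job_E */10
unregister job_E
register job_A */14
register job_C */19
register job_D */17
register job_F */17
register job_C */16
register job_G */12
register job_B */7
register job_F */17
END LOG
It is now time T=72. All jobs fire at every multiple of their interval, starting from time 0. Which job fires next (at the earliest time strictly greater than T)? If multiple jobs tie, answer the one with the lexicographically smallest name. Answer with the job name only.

Answer: job_B

Derivation:
Op 1: register job_D */4 -> active={job_D:*/4}
Op 2: register job_E */10 -> active={job_D:*/4, job_E:*/10}
Op 3: unregister job_E -> active={job_D:*/4}
Op 4: register job_A */14 -> active={job_A:*/14, job_D:*/4}
Op 5: register job_C */19 -> active={job_A:*/14, job_C:*/19, job_D:*/4}
Op 6: register job_D */17 -> active={job_A:*/14, job_C:*/19, job_D:*/17}
Op 7: register job_F */17 -> active={job_A:*/14, job_C:*/19, job_D:*/17, job_F:*/17}
Op 8: register job_C */16 -> active={job_A:*/14, job_C:*/16, job_D:*/17, job_F:*/17}
Op 9: register job_G */12 -> active={job_A:*/14, job_C:*/16, job_D:*/17, job_F:*/17, job_G:*/12}
Op 10: register job_B */7 -> active={job_A:*/14, job_B:*/7, job_C:*/16, job_D:*/17, job_F:*/17, job_G:*/12}
Op 11: register job_F */17 -> active={job_A:*/14, job_B:*/7, job_C:*/16, job_D:*/17, job_F:*/17, job_G:*/12}
  job_A: interval 14, next fire after T=72 is 84
  job_B: interval 7, next fire after T=72 is 77
  job_C: interval 16, next fire after T=72 is 80
  job_D: interval 17, next fire after T=72 is 85
  job_F: interval 17, next fire after T=72 is 85
  job_G: interval 12, next fire after T=72 is 84
Earliest = 77, winner (lex tiebreak) = job_B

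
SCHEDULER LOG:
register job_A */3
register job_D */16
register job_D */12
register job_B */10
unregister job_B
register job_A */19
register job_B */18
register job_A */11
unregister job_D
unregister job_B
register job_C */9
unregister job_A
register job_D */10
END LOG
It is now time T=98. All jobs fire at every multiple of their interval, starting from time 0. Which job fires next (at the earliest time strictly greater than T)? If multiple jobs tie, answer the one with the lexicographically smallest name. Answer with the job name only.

Op 1: register job_A */3 -> active={job_A:*/3}
Op 2: register job_D */16 -> active={job_A:*/3, job_D:*/16}
Op 3: register job_D */12 -> active={job_A:*/3, job_D:*/12}
Op 4: register job_B */10 -> active={job_A:*/3, job_B:*/10, job_D:*/12}
Op 5: unregister job_B -> active={job_A:*/3, job_D:*/12}
Op 6: register job_A */19 -> active={job_A:*/19, job_D:*/12}
Op 7: register job_B */18 -> active={job_A:*/19, job_B:*/18, job_D:*/12}
Op 8: register job_A */11 -> active={job_A:*/11, job_B:*/18, job_D:*/12}
Op 9: unregister job_D -> active={job_A:*/11, job_B:*/18}
Op 10: unregister job_B -> active={job_A:*/11}
Op 11: register job_C */9 -> active={job_A:*/11, job_C:*/9}
Op 12: unregister job_A -> active={job_C:*/9}
Op 13: register job_D */10 -> active={job_C:*/9, job_D:*/10}
  job_C: interval 9, next fire after T=98 is 99
  job_D: interval 10, next fire after T=98 is 100
Earliest = 99, winner (lex tiebreak) = job_C

Answer: job_C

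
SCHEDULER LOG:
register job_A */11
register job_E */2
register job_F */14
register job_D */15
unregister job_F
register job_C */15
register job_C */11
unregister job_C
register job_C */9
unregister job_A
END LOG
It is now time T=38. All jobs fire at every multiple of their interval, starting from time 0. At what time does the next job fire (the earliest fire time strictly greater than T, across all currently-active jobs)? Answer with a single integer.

Answer: 40

Derivation:
Op 1: register job_A */11 -> active={job_A:*/11}
Op 2: register job_E */2 -> active={job_A:*/11, job_E:*/2}
Op 3: register job_F */14 -> active={job_A:*/11, job_E:*/2, job_F:*/14}
Op 4: register job_D */15 -> active={job_A:*/11, job_D:*/15, job_E:*/2, job_F:*/14}
Op 5: unregister job_F -> active={job_A:*/11, job_D:*/15, job_E:*/2}
Op 6: register job_C */15 -> active={job_A:*/11, job_C:*/15, job_D:*/15, job_E:*/2}
Op 7: register job_C */11 -> active={job_A:*/11, job_C:*/11, job_D:*/15, job_E:*/2}
Op 8: unregister job_C -> active={job_A:*/11, job_D:*/15, job_E:*/2}
Op 9: register job_C */9 -> active={job_A:*/11, job_C:*/9, job_D:*/15, job_E:*/2}
Op 10: unregister job_A -> active={job_C:*/9, job_D:*/15, job_E:*/2}
  job_C: interval 9, next fire after T=38 is 45
  job_D: interval 15, next fire after T=38 is 45
  job_E: interval 2, next fire after T=38 is 40
Earliest fire time = 40 (job job_E)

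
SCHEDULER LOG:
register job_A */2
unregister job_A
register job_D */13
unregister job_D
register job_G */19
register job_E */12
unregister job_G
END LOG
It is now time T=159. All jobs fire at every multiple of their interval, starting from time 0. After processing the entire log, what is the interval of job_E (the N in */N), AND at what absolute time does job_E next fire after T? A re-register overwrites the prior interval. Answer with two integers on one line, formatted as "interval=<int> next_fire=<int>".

Answer: interval=12 next_fire=168

Derivation:
Op 1: register job_A */2 -> active={job_A:*/2}
Op 2: unregister job_A -> active={}
Op 3: register job_D */13 -> active={job_D:*/13}
Op 4: unregister job_D -> active={}
Op 5: register job_G */19 -> active={job_G:*/19}
Op 6: register job_E */12 -> active={job_E:*/12, job_G:*/19}
Op 7: unregister job_G -> active={job_E:*/12}
Final interval of job_E = 12
Next fire of job_E after T=159: (159//12+1)*12 = 168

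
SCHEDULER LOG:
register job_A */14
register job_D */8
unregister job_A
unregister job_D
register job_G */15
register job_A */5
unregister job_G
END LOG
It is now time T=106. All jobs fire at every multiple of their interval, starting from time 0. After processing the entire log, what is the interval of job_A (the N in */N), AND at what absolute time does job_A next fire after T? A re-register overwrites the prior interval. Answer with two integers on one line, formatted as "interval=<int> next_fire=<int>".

Op 1: register job_A */14 -> active={job_A:*/14}
Op 2: register job_D */8 -> active={job_A:*/14, job_D:*/8}
Op 3: unregister job_A -> active={job_D:*/8}
Op 4: unregister job_D -> active={}
Op 5: register job_G */15 -> active={job_G:*/15}
Op 6: register job_A */5 -> active={job_A:*/5, job_G:*/15}
Op 7: unregister job_G -> active={job_A:*/5}
Final interval of job_A = 5
Next fire of job_A after T=106: (106//5+1)*5 = 110

Answer: interval=5 next_fire=110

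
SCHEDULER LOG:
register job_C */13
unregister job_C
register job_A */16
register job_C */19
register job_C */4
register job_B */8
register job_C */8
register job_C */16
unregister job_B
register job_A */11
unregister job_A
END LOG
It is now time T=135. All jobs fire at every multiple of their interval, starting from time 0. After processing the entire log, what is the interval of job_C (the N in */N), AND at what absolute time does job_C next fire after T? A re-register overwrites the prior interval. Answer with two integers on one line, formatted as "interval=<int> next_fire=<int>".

Op 1: register job_C */13 -> active={job_C:*/13}
Op 2: unregister job_C -> active={}
Op 3: register job_A */16 -> active={job_A:*/16}
Op 4: register job_C */19 -> active={job_A:*/16, job_C:*/19}
Op 5: register job_C */4 -> active={job_A:*/16, job_C:*/4}
Op 6: register job_B */8 -> active={job_A:*/16, job_B:*/8, job_C:*/4}
Op 7: register job_C */8 -> active={job_A:*/16, job_B:*/8, job_C:*/8}
Op 8: register job_C */16 -> active={job_A:*/16, job_B:*/8, job_C:*/16}
Op 9: unregister job_B -> active={job_A:*/16, job_C:*/16}
Op 10: register job_A */11 -> active={job_A:*/11, job_C:*/16}
Op 11: unregister job_A -> active={job_C:*/16}
Final interval of job_C = 16
Next fire of job_C after T=135: (135//16+1)*16 = 144

Answer: interval=16 next_fire=144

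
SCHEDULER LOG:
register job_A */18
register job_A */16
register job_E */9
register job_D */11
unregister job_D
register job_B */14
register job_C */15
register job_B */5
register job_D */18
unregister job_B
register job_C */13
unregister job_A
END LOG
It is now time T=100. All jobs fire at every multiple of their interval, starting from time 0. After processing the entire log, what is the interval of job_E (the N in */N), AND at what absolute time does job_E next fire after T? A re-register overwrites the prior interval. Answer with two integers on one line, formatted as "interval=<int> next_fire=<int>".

Op 1: register job_A */18 -> active={job_A:*/18}
Op 2: register job_A */16 -> active={job_A:*/16}
Op 3: register job_E */9 -> active={job_A:*/16, job_E:*/9}
Op 4: register job_D */11 -> active={job_A:*/16, job_D:*/11, job_E:*/9}
Op 5: unregister job_D -> active={job_A:*/16, job_E:*/9}
Op 6: register job_B */14 -> active={job_A:*/16, job_B:*/14, job_E:*/9}
Op 7: register job_C */15 -> active={job_A:*/16, job_B:*/14, job_C:*/15, job_E:*/9}
Op 8: register job_B */5 -> active={job_A:*/16, job_B:*/5, job_C:*/15, job_E:*/9}
Op 9: register job_D */18 -> active={job_A:*/16, job_B:*/5, job_C:*/15, job_D:*/18, job_E:*/9}
Op 10: unregister job_B -> active={job_A:*/16, job_C:*/15, job_D:*/18, job_E:*/9}
Op 11: register job_C */13 -> active={job_A:*/16, job_C:*/13, job_D:*/18, job_E:*/9}
Op 12: unregister job_A -> active={job_C:*/13, job_D:*/18, job_E:*/9}
Final interval of job_E = 9
Next fire of job_E after T=100: (100//9+1)*9 = 108

Answer: interval=9 next_fire=108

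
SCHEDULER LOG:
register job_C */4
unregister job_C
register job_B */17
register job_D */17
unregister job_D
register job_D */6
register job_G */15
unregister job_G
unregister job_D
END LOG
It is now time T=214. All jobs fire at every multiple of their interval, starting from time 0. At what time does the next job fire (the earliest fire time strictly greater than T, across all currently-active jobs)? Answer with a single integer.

Op 1: register job_C */4 -> active={job_C:*/4}
Op 2: unregister job_C -> active={}
Op 3: register job_B */17 -> active={job_B:*/17}
Op 4: register job_D */17 -> active={job_B:*/17, job_D:*/17}
Op 5: unregister job_D -> active={job_B:*/17}
Op 6: register job_D */6 -> active={job_B:*/17, job_D:*/6}
Op 7: register job_G */15 -> active={job_B:*/17, job_D:*/6, job_G:*/15}
Op 8: unregister job_G -> active={job_B:*/17, job_D:*/6}
Op 9: unregister job_D -> active={job_B:*/17}
  job_B: interval 17, next fire after T=214 is 221
Earliest fire time = 221 (job job_B)

Answer: 221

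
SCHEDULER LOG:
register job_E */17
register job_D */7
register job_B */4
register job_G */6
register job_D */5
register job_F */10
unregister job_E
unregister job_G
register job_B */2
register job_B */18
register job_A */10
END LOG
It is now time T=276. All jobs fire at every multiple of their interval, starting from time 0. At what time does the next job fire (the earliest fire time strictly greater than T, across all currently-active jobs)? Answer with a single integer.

Op 1: register job_E */17 -> active={job_E:*/17}
Op 2: register job_D */7 -> active={job_D:*/7, job_E:*/17}
Op 3: register job_B */4 -> active={job_B:*/4, job_D:*/7, job_E:*/17}
Op 4: register job_G */6 -> active={job_B:*/4, job_D:*/7, job_E:*/17, job_G:*/6}
Op 5: register job_D */5 -> active={job_B:*/4, job_D:*/5, job_E:*/17, job_G:*/6}
Op 6: register job_F */10 -> active={job_B:*/4, job_D:*/5, job_E:*/17, job_F:*/10, job_G:*/6}
Op 7: unregister job_E -> active={job_B:*/4, job_D:*/5, job_F:*/10, job_G:*/6}
Op 8: unregister job_G -> active={job_B:*/4, job_D:*/5, job_F:*/10}
Op 9: register job_B */2 -> active={job_B:*/2, job_D:*/5, job_F:*/10}
Op 10: register job_B */18 -> active={job_B:*/18, job_D:*/5, job_F:*/10}
Op 11: register job_A */10 -> active={job_A:*/10, job_B:*/18, job_D:*/5, job_F:*/10}
  job_A: interval 10, next fire after T=276 is 280
  job_B: interval 18, next fire after T=276 is 288
  job_D: interval 5, next fire after T=276 is 280
  job_F: interval 10, next fire after T=276 is 280
Earliest fire time = 280 (job job_A)

Answer: 280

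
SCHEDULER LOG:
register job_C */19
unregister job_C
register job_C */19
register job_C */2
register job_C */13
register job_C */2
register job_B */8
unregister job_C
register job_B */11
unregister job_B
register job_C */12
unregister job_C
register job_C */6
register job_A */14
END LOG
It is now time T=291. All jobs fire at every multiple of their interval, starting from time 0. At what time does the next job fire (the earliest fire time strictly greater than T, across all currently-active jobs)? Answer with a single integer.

Answer: 294

Derivation:
Op 1: register job_C */19 -> active={job_C:*/19}
Op 2: unregister job_C -> active={}
Op 3: register job_C */19 -> active={job_C:*/19}
Op 4: register job_C */2 -> active={job_C:*/2}
Op 5: register job_C */13 -> active={job_C:*/13}
Op 6: register job_C */2 -> active={job_C:*/2}
Op 7: register job_B */8 -> active={job_B:*/8, job_C:*/2}
Op 8: unregister job_C -> active={job_B:*/8}
Op 9: register job_B */11 -> active={job_B:*/11}
Op 10: unregister job_B -> active={}
Op 11: register job_C */12 -> active={job_C:*/12}
Op 12: unregister job_C -> active={}
Op 13: register job_C */6 -> active={job_C:*/6}
Op 14: register job_A */14 -> active={job_A:*/14, job_C:*/6}
  job_A: interval 14, next fire after T=291 is 294
  job_C: interval 6, next fire after T=291 is 294
Earliest fire time = 294 (job job_A)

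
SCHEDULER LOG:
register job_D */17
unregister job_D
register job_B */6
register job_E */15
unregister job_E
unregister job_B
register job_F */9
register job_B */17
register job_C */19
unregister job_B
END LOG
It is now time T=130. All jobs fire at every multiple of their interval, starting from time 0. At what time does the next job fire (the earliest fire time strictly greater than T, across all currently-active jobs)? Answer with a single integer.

Op 1: register job_D */17 -> active={job_D:*/17}
Op 2: unregister job_D -> active={}
Op 3: register job_B */6 -> active={job_B:*/6}
Op 4: register job_E */15 -> active={job_B:*/6, job_E:*/15}
Op 5: unregister job_E -> active={job_B:*/6}
Op 6: unregister job_B -> active={}
Op 7: register job_F */9 -> active={job_F:*/9}
Op 8: register job_B */17 -> active={job_B:*/17, job_F:*/9}
Op 9: register job_C */19 -> active={job_B:*/17, job_C:*/19, job_F:*/9}
Op 10: unregister job_B -> active={job_C:*/19, job_F:*/9}
  job_C: interval 19, next fire after T=130 is 133
  job_F: interval 9, next fire after T=130 is 135
Earliest fire time = 133 (job job_C)

Answer: 133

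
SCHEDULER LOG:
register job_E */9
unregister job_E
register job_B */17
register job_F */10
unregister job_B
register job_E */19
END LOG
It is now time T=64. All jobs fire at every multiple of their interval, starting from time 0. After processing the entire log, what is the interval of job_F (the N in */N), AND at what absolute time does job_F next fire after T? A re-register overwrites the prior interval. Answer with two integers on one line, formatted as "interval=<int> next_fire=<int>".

Answer: interval=10 next_fire=70

Derivation:
Op 1: register job_E */9 -> active={job_E:*/9}
Op 2: unregister job_E -> active={}
Op 3: register job_B */17 -> active={job_B:*/17}
Op 4: register job_F */10 -> active={job_B:*/17, job_F:*/10}
Op 5: unregister job_B -> active={job_F:*/10}
Op 6: register job_E */19 -> active={job_E:*/19, job_F:*/10}
Final interval of job_F = 10
Next fire of job_F after T=64: (64//10+1)*10 = 70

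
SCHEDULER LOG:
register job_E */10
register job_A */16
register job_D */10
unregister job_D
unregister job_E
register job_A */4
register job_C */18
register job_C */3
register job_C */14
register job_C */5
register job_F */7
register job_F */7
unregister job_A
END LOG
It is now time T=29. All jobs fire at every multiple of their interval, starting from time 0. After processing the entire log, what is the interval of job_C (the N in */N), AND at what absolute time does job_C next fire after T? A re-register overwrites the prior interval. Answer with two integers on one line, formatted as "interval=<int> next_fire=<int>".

Op 1: register job_E */10 -> active={job_E:*/10}
Op 2: register job_A */16 -> active={job_A:*/16, job_E:*/10}
Op 3: register job_D */10 -> active={job_A:*/16, job_D:*/10, job_E:*/10}
Op 4: unregister job_D -> active={job_A:*/16, job_E:*/10}
Op 5: unregister job_E -> active={job_A:*/16}
Op 6: register job_A */4 -> active={job_A:*/4}
Op 7: register job_C */18 -> active={job_A:*/4, job_C:*/18}
Op 8: register job_C */3 -> active={job_A:*/4, job_C:*/3}
Op 9: register job_C */14 -> active={job_A:*/4, job_C:*/14}
Op 10: register job_C */5 -> active={job_A:*/4, job_C:*/5}
Op 11: register job_F */7 -> active={job_A:*/4, job_C:*/5, job_F:*/7}
Op 12: register job_F */7 -> active={job_A:*/4, job_C:*/5, job_F:*/7}
Op 13: unregister job_A -> active={job_C:*/5, job_F:*/7}
Final interval of job_C = 5
Next fire of job_C after T=29: (29//5+1)*5 = 30

Answer: interval=5 next_fire=30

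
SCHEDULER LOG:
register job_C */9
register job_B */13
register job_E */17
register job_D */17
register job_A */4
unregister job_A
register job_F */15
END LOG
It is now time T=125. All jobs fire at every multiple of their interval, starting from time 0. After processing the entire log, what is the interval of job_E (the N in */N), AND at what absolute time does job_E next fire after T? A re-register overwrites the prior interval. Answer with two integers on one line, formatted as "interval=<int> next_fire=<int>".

Op 1: register job_C */9 -> active={job_C:*/9}
Op 2: register job_B */13 -> active={job_B:*/13, job_C:*/9}
Op 3: register job_E */17 -> active={job_B:*/13, job_C:*/9, job_E:*/17}
Op 4: register job_D */17 -> active={job_B:*/13, job_C:*/9, job_D:*/17, job_E:*/17}
Op 5: register job_A */4 -> active={job_A:*/4, job_B:*/13, job_C:*/9, job_D:*/17, job_E:*/17}
Op 6: unregister job_A -> active={job_B:*/13, job_C:*/9, job_D:*/17, job_E:*/17}
Op 7: register job_F */15 -> active={job_B:*/13, job_C:*/9, job_D:*/17, job_E:*/17, job_F:*/15}
Final interval of job_E = 17
Next fire of job_E after T=125: (125//17+1)*17 = 136

Answer: interval=17 next_fire=136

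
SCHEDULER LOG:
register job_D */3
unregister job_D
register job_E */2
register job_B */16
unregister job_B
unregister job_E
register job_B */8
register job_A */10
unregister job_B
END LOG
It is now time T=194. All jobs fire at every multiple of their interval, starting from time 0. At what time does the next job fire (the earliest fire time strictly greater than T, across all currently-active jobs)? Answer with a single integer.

Answer: 200

Derivation:
Op 1: register job_D */3 -> active={job_D:*/3}
Op 2: unregister job_D -> active={}
Op 3: register job_E */2 -> active={job_E:*/2}
Op 4: register job_B */16 -> active={job_B:*/16, job_E:*/2}
Op 5: unregister job_B -> active={job_E:*/2}
Op 6: unregister job_E -> active={}
Op 7: register job_B */8 -> active={job_B:*/8}
Op 8: register job_A */10 -> active={job_A:*/10, job_B:*/8}
Op 9: unregister job_B -> active={job_A:*/10}
  job_A: interval 10, next fire after T=194 is 200
Earliest fire time = 200 (job job_A)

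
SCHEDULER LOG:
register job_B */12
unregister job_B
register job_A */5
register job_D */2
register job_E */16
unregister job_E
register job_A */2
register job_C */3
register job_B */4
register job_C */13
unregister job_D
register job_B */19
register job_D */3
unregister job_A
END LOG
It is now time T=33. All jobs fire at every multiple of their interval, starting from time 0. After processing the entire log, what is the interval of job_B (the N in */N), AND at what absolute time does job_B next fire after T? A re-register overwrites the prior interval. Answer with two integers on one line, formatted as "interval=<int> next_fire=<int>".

Answer: interval=19 next_fire=38

Derivation:
Op 1: register job_B */12 -> active={job_B:*/12}
Op 2: unregister job_B -> active={}
Op 3: register job_A */5 -> active={job_A:*/5}
Op 4: register job_D */2 -> active={job_A:*/5, job_D:*/2}
Op 5: register job_E */16 -> active={job_A:*/5, job_D:*/2, job_E:*/16}
Op 6: unregister job_E -> active={job_A:*/5, job_D:*/2}
Op 7: register job_A */2 -> active={job_A:*/2, job_D:*/2}
Op 8: register job_C */3 -> active={job_A:*/2, job_C:*/3, job_D:*/2}
Op 9: register job_B */4 -> active={job_A:*/2, job_B:*/4, job_C:*/3, job_D:*/2}
Op 10: register job_C */13 -> active={job_A:*/2, job_B:*/4, job_C:*/13, job_D:*/2}
Op 11: unregister job_D -> active={job_A:*/2, job_B:*/4, job_C:*/13}
Op 12: register job_B */19 -> active={job_A:*/2, job_B:*/19, job_C:*/13}
Op 13: register job_D */3 -> active={job_A:*/2, job_B:*/19, job_C:*/13, job_D:*/3}
Op 14: unregister job_A -> active={job_B:*/19, job_C:*/13, job_D:*/3}
Final interval of job_B = 19
Next fire of job_B after T=33: (33//19+1)*19 = 38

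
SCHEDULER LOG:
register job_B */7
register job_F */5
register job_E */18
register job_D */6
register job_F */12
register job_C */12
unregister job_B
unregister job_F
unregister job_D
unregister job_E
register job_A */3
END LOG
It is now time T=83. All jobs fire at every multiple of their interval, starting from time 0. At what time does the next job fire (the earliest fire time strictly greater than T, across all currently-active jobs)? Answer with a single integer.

Answer: 84

Derivation:
Op 1: register job_B */7 -> active={job_B:*/7}
Op 2: register job_F */5 -> active={job_B:*/7, job_F:*/5}
Op 3: register job_E */18 -> active={job_B:*/7, job_E:*/18, job_F:*/5}
Op 4: register job_D */6 -> active={job_B:*/7, job_D:*/6, job_E:*/18, job_F:*/5}
Op 5: register job_F */12 -> active={job_B:*/7, job_D:*/6, job_E:*/18, job_F:*/12}
Op 6: register job_C */12 -> active={job_B:*/7, job_C:*/12, job_D:*/6, job_E:*/18, job_F:*/12}
Op 7: unregister job_B -> active={job_C:*/12, job_D:*/6, job_E:*/18, job_F:*/12}
Op 8: unregister job_F -> active={job_C:*/12, job_D:*/6, job_E:*/18}
Op 9: unregister job_D -> active={job_C:*/12, job_E:*/18}
Op 10: unregister job_E -> active={job_C:*/12}
Op 11: register job_A */3 -> active={job_A:*/3, job_C:*/12}
  job_A: interval 3, next fire after T=83 is 84
  job_C: interval 12, next fire after T=83 is 84
Earliest fire time = 84 (job job_A)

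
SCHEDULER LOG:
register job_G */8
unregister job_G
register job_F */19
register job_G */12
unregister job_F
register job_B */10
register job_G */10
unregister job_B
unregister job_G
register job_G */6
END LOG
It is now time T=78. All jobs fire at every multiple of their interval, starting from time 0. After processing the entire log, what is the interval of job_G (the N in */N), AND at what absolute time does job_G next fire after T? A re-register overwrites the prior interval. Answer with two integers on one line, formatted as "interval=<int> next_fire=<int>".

Answer: interval=6 next_fire=84

Derivation:
Op 1: register job_G */8 -> active={job_G:*/8}
Op 2: unregister job_G -> active={}
Op 3: register job_F */19 -> active={job_F:*/19}
Op 4: register job_G */12 -> active={job_F:*/19, job_G:*/12}
Op 5: unregister job_F -> active={job_G:*/12}
Op 6: register job_B */10 -> active={job_B:*/10, job_G:*/12}
Op 7: register job_G */10 -> active={job_B:*/10, job_G:*/10}
Op 8: unregister job_B -> active={job_G:*/10}
Op 9: unregister job_G -> active={}
Op 10: register job_G */6 -> active={job_G:*/6}
Final interval of job_G = 6
Next fire of job_G after T=78: (78//6+1)*6 = 84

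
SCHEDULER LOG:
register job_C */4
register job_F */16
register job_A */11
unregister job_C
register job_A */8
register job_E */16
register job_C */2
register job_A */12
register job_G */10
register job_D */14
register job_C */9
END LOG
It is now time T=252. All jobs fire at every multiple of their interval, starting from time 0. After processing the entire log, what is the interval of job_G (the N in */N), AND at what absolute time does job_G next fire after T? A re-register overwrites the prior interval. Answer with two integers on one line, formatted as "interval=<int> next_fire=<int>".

Op 1: register job_C */4 -> active={job_C:*/4}
Op 2: register job_F */16 -> active={job_C:*/4, job_F:*/16}
Op 3: register job_A */11 -> active={job_A:*/11, job_C:*/4, job_F:*/16}
Op 4: unregister job_C -> active={job_A:*/11, job_F:*/16}
Op 5: register job_A */8 -> active={job_A:*/8, job_F:*/16}
Op 6: register job_E */16 -> active={job_A:*/8, job_E:*/16, job_F:*/16}
Op 7: register job_C */2 -> active={job_A:*/8, job_C:*/2, job_E:*/16, job_F:*/16}
Op 8: register job_A */12 -> active={job_A:*/12, job_C:*/2, job_E:*/16, job_F:*/16}
Op 9: register job_G */10 -> active={job_A:*/12, job_C:*/2, job_E:*/16, job_F:*/16, job_G:*/10}
Op 10: register job_D */14 -> active={job_A:*/12, job_C:*/2, job_D:*/14, job_E:*/16, job_F:*/16, job_G:*/10}
Op 11: register job_C */9 -> active={job_A:*/12, job_C:*/9, job_D:*/14, job_E:*/16, job_F:*/16, job_G:*/10}
Final interval of job_G = 10
Next fire of job_G after T=252: (252//10+1)*10 = 260

Answer: interval=10 next_fire=260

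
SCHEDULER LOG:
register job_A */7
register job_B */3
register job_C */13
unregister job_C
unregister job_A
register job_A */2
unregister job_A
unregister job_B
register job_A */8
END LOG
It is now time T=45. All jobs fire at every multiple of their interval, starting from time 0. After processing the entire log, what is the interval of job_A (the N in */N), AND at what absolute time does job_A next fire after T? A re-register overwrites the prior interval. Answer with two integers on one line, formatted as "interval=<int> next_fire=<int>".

Op 1: register job_A */7 -> active={job_A:*/7}
Op 2: register job_B */3 -> active={job_A:*/7, job_B:*/3}
Op 3: register job_C */13 -> active={job_A:*/7, job_B:*/3, job_C:*/13}
Op 4: unregister job_C -> active={job_A:*/7, job_B:*/3}
Op 5: unregister job_A -> active={job_B:*/3}
Op 6: register job_A */2 -> active={job_A:*/2, job_B:*/3}
Op 7: unregister job_A -> active={job_B:*/3}
Op 8: unregister job_B -> active={}
Op 9: register job_A */8 -> active={job_A:*/8}
Final interval of job_A = 8
Next fire of job_A after T=45: (45//8+1)*8 = 48

Answer: interval=8 next_fire=48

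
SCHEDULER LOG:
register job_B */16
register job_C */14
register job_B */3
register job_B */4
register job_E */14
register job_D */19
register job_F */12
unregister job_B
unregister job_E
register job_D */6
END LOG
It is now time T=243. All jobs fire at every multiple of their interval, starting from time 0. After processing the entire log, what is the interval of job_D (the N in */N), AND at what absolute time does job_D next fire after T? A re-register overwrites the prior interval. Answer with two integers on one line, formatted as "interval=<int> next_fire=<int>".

Op 1: register job_B */16 -> active={job_B:*/16}
Op 2: register job_C */14 -> active={job_B:*/16, job_C:*/14}
Op 3: register job_B */3 -> active={job_B:*/3, job_C:*/14}
Op 4: register job_B */4 -> active={job_B:*/4, job_C:*/14}
Op 5: register job_E */14 -> active={job_B:*/4, job_C:*/14, job_E:*/14}
Op 6: register job_D */19 -> active={job_B:*/4, job_C:*/14, job_D:*/19, job_E:*/14}
Op 7: register job_F */12 -> active={job_B:*/4, job_C:*/14, job_D:*/19, job_E:*/14, job_F:*/12}
Op 8: unregister job_B -> active={job_C:*/14, job_D:*/19, job_E:*/14, job_F:*/12}
Op 9: unregister job_E -> active={job_C:*/14, job_D:*/19, job_F:*/12}
Op 10: register job_D */6 -> active={job_C:*/14, job_D:*/6, job_F:*/12}
Final interval of job_D = 6
Next fire of job_D after T=243: (243//6+1)*6 = 246

Answer: interval=6 next_fire=246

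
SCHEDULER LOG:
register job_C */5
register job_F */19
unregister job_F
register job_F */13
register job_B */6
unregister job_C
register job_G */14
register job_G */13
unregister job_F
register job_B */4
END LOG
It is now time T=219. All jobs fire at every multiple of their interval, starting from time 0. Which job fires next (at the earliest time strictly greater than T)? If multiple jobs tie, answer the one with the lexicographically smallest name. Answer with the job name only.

Answer: job_B

Derivation:
Op 1: register job_C */5 -> active={job_C:*/5}
Op 2: register job_F */19 -> active={job_C:*/5, job_F:*/19}
Op 3: unregister job_F -> active={job_C:*/5}
Op 4: register job_F */13 -> active={job_C:*/5, job_F:*/13}
Op 5: register job_B */6 -> active={job_B:*/6, job_C:*/5, job_F:*/13}
Op 6: unregister job_C -> active={job_B:*/6, job_F:*/13}
Op 7: register job_G */14 -> active={job_B:*/6, job_F:*/13, job_G:*/14}
Op 8: register job_G */13 -> active={job_B:*/6, job_F:*/13, job_G:*/13}
Op 9: unregister job_F -> active={job_B:*/6, job_G:*/13}
Op 10: register job_B */4 -> active={job_B:*/4, job_G:*/13}
  job_B: interval 4, next fire after T=219 is 220
  job_G: interval 13, next fire after T=219 is 221
Earliest = 220, winner (lex tiebreak) = job_B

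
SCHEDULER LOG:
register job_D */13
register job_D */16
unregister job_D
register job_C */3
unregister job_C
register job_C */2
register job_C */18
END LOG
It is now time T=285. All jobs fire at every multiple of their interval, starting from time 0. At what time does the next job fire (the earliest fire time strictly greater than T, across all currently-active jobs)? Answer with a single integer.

Op 1: register job_D */13 -> active={job_D:*/13}
Op 2: register job_D */16 -> active={job_D:*/16}
Op 3: unregister job_D -> active={}
Op 4: register job_C */3 -> active={job_C:*/3}
Op 5: unregister job_C -> active={}
Op 6: register job_C */2 -> active={job_C:*/2}
Op 7: register job_C */18 -> active={job_C:*/18}
  job_C: interval 18, next fire after T=285 is 288
Earliest fire time = 288 (job job_C)

Answer: 288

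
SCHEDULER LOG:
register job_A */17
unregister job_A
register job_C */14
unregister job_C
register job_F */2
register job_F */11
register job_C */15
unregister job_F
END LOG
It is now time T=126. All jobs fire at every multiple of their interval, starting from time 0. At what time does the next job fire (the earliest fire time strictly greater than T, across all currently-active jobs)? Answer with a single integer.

Answer: 135

Derivation:
Op 1: register job_A */17 -> active={job_A:*/17}
Op 2: unregister job_A -> active={}
Op 3: register job_C */14 -> active={job_C:*/14}
Op 4: unregister job_C -> active={}
Op 5: register job_F */2 -> active={job_F:*/2}
Op 6: register job_F */11 -> active={job_F:*/11}
Op 7: register job_C */15 -> active={job_C:*/15, job_F:*/11}
Op 8: unregister job_F -> active={job_C:*/15}
  job_C: interval 15, next fire after T=126 is 135
Earliest fire time = 135 (job job_C)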